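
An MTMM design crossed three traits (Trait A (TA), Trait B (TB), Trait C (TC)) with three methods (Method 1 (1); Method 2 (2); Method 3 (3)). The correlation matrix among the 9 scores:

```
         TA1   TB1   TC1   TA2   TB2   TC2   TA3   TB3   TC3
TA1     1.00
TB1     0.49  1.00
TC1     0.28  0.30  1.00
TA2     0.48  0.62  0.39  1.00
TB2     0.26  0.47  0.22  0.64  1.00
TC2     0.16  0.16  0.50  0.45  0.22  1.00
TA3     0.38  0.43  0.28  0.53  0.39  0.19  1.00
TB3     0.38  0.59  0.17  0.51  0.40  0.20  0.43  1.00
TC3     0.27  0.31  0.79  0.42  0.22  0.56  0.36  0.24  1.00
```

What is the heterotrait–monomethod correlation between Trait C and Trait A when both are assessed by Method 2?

0.45

Different traits, same method: r(TC2, TA2) = 0.45.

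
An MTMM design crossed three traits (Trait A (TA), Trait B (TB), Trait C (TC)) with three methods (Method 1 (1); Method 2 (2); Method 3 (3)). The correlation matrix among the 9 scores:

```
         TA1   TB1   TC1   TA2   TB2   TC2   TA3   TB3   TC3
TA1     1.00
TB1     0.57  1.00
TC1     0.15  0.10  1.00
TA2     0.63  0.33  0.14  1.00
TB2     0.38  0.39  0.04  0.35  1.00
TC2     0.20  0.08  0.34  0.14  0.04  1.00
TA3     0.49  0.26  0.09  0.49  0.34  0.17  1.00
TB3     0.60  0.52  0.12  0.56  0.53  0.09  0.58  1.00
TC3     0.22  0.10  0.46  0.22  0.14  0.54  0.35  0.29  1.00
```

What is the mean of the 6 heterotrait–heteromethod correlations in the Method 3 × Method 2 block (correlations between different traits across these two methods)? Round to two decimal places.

0.25

HTHM values (method 3 × method 2): 0.34, 0.17, 0.56, 0.09, 0.22, 0.14; mean = 1.52/6 = 0.25.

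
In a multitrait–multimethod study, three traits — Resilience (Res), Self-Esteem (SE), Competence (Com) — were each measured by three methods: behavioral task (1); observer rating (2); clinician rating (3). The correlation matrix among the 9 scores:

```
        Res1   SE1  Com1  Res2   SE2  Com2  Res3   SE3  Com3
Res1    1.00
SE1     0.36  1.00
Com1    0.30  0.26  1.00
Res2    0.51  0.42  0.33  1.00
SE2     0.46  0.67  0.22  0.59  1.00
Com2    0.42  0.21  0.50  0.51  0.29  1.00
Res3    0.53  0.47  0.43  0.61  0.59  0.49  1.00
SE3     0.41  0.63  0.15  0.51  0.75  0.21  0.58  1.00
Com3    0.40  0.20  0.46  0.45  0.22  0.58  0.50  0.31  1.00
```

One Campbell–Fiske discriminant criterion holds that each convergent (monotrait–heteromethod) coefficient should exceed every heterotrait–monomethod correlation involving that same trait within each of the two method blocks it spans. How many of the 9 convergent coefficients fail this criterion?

4

Convergent coefficients and their comparison sets:
Res (methods 1·2): 0.51 vs {0.36, 0.59, 0.30, 0.51} → fail.
Res (methods 1·3): 0.53 vs {0.36, 0.58, 0.30, 0.50} → fail.
Res (methods 2·3): 0.61 vs {0.59, 0.58, 0.51, 0.50} → pass.
SE (methods 1·2): 0.67 vs {0.36, 0.59, 0.26, 0.29} → pass.
SE (methods 1·3): 0.63 vs {0.36, 0.58, 0.26, 0.31} → pass.
SE (methods 2·3): 0.75 vs {0.59, 0.58, 0.29, 0.31} → pass.
Com (methods 1·2): 0.50 vs {0.30, 0.51, 0.26, 0.29} → fail.
Com (methods 1·3): 0.46 vs {0.30, 0.50, 0.26, 0.31} → fail.
Com (methods 2·3): 0.58 vs {0.51, 0.50, 0.29, 0.31} → pass.
4 of 9 fail.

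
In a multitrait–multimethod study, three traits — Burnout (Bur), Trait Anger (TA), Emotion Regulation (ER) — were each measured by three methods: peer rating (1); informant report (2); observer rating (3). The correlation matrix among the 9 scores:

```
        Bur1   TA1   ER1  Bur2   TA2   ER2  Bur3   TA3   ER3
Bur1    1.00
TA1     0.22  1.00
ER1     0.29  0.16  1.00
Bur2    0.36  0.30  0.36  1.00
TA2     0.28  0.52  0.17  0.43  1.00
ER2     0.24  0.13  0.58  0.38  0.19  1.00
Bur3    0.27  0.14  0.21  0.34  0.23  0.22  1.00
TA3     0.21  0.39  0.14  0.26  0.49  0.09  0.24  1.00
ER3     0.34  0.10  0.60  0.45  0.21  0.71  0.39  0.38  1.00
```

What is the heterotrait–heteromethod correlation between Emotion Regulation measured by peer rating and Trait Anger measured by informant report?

0.17

Different traits and methods: r(ER1, TA2) = 0.17.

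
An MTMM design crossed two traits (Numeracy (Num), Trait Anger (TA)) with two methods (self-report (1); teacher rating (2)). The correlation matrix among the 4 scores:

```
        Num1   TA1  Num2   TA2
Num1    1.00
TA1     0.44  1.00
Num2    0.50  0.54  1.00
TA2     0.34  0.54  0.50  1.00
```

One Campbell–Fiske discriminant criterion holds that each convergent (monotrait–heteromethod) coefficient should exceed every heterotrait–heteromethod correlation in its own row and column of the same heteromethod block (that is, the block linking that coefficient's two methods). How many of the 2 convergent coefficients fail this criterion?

Convergent coefficients and their comparison sets:
Num (methods 1·2): 0.50 vs {0.34, 0.54} → fail.
TA (methods 1·2): 0.54 vs {0.54, 0.34} → fail.
2 of 2 fail.

2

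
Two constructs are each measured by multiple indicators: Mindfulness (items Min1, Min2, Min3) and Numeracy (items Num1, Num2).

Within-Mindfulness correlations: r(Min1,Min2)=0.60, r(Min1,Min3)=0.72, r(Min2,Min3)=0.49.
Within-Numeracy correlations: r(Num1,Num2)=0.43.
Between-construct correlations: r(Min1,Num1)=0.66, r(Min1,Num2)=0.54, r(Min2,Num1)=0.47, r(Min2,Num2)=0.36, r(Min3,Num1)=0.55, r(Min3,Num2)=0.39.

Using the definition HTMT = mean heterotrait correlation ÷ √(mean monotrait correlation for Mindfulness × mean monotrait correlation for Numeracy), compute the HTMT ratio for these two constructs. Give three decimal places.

Mean between = 2.97/6 = 0.4950.
Mean within-Min = 1.81/3 = 0.6033; mean within-Num = 0.43/1 = 0.4300.
Geometric mean = √(0.6033 × 0.4300) = 0.5093.
HTMT = 0.4950 / 0.5093 = 0.972.

0.972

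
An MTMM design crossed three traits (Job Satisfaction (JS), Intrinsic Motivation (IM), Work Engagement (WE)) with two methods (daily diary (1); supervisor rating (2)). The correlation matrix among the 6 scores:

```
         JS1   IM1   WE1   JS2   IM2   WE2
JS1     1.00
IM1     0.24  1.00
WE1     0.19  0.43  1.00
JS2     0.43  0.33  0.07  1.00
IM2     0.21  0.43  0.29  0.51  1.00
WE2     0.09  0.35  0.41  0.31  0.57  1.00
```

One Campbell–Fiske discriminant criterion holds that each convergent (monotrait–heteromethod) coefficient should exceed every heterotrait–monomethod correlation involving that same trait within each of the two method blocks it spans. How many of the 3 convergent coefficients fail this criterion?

Each convergent coefficient versus the relevant comparison correlations:
JS (methods 1·2): 0.43 vs {0.24, 0.51, 0.19, 0.31} → fail.
IM (methods 1·2): 0.43 vs {0.24, 0.51, 0.43, 0.57} → fail.
WE (methods 1·2): 0.41 vs {0.19, 0.31, 0.43, 0.57} → fail.
3 of 3 fail.

3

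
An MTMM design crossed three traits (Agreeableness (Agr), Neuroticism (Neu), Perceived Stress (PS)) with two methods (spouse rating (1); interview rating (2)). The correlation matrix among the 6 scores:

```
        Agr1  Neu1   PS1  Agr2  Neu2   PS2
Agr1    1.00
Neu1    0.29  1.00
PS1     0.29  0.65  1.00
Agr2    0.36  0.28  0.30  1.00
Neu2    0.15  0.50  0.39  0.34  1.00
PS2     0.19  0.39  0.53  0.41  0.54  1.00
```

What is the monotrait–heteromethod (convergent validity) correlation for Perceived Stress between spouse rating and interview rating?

0.53

Same trait (PS), different methods: r(PS1, PS2) = 0.53.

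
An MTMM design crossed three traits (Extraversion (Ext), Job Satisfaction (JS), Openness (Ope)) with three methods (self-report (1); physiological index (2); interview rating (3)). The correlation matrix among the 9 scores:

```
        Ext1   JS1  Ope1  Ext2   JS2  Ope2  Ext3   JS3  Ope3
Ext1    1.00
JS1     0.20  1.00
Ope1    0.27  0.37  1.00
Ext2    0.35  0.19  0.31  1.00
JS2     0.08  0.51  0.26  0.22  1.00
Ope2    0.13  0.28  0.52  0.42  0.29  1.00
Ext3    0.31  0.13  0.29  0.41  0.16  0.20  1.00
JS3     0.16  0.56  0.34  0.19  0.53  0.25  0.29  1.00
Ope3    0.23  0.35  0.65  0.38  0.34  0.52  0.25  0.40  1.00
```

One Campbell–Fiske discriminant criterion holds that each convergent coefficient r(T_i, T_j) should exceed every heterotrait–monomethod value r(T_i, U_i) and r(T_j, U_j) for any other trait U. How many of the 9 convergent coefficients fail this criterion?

Each convergent coefficient versus the relevant comparison correlations:
Ext (methods 1·2): 0.35 vs {0.20, 0.22, 0.27, 0.42} → fail.
Ext (methods 1·3): 0.31 vs {0.20, 0.29, 0.27, 0.25} → pass.
Ext (methods 2·3): 0.41 vs {0.22, 0.29, 0.42, 0.25} → fail.
JS (methods 1·2): 0.51 vs {0.20, 0.22, 0.37, 0.29} → pass.
JS (methods 1·3): 0.56 vs {0.20, 0.29, 0.37, 0.40} → pass.
JS (methods 2·3): 0.53 vs {0.22, 0.29, 0.29, 0.40} → pass.
Ope (methods 1·2): 0.52 vs {0.27, 0.42, 0.37, 0.29} → pass.
Ope (methods 1·3): 0.65 vs {0.27, 0.25, 0.37, 0.40} → pass.
Ope (methods 2·3): 0.52 vs {0.42, 0.25, 0.29, 0.40} → pass.
2 of 9 fail.

2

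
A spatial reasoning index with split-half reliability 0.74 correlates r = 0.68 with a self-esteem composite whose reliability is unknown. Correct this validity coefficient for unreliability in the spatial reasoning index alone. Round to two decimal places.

Single correction: r_c = r_obs / √r_xx = 0.68 / √0.74 = 0.68 / 0.8602 ≈ 0.79.

0.79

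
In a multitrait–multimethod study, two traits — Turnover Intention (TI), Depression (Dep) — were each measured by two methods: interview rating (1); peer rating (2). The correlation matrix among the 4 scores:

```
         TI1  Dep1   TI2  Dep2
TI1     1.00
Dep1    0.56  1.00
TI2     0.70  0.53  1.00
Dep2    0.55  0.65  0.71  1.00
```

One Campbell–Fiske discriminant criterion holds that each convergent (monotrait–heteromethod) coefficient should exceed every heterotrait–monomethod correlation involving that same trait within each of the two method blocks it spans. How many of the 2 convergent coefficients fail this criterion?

Checking each validity diagonal entry against its comparison values:
TI (methods 1·2): 0.70 vs {0.56, 0.71} → fail.
Dep (methods 1·2): 0.65 vs {0.56, 0.71} → fail.
2 of 2 fail.

2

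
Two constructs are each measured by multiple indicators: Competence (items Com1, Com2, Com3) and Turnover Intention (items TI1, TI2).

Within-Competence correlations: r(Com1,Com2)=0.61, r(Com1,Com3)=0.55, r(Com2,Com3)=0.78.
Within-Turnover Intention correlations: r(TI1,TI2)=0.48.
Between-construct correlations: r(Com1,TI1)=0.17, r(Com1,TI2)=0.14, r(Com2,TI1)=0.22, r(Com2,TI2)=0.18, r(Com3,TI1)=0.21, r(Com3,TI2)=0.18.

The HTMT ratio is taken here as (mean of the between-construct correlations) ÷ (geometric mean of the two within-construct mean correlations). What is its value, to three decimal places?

0.329

Mean between = 1.10/6 = 0.1833.
Mean within-Com = 1.94/3 = 0.6467; mean within-TI = 0.48/1 = 0.4800.
Geometric mean = √(0.6467 × 0.4800) = 0.5571.
HTMT = 0.1833 / 0.5571 = 0.329.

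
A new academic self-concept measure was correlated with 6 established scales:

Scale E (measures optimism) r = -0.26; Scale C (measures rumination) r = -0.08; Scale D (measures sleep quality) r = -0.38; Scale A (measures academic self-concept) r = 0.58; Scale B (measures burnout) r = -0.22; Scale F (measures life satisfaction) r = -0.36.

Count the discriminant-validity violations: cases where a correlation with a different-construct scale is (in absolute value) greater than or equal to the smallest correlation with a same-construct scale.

Convergent (same construct = academic self-concept): Scale A.
Smallest convergent = 0.58. Discriminant |r|: 0.26, 0.08, 0.38, 0.22, 0.36; count ≥ 0.58 → 0.

0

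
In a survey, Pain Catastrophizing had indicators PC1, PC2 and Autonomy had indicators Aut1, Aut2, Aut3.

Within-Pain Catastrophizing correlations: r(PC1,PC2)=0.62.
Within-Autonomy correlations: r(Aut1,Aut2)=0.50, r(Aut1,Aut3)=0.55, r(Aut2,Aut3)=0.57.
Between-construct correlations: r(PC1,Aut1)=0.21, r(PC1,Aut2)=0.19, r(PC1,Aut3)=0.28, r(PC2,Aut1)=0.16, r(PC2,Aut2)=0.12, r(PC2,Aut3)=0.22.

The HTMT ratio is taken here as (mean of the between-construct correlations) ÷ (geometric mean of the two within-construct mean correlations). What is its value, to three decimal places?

Mean between = 1.18/6 = 0.1967.
Mean within-PC = 0.62/1 = 0.6200; mean within-Aut = 1.62/3 = 0.5400.
Geometric mean = √(0.6200 × 0.5400) = 0.5786.
HTMT = 0.1967 / 0.5786 = 0.340.

0.340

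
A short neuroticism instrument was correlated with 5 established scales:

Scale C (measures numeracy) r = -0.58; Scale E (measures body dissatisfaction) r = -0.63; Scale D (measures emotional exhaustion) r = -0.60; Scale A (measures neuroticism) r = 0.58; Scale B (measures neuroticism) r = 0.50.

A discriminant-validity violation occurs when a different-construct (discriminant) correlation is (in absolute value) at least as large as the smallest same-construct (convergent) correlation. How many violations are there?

Convergent (same construct = neuroticism): Scale A, Scale B.
Smallest convergent = 0.50. Discriminant |r|: 0.58, 0.63, 0.60; count ≥ 0.50 → 3.

3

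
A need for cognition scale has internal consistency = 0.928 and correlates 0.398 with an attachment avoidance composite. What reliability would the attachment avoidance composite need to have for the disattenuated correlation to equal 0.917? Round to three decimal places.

r_true = r_obs / √(r_xx · r_yy) ⇒ 0.917 = 0.398 / √(0.928 · r_yy).
√(0.928 · r_yy) = 0.398 / 0.917 = 0.4340; 0.928 · r_yy = 0.1884; r_yy = 0.1884 / 0.928 ≈ 0.203.

0.203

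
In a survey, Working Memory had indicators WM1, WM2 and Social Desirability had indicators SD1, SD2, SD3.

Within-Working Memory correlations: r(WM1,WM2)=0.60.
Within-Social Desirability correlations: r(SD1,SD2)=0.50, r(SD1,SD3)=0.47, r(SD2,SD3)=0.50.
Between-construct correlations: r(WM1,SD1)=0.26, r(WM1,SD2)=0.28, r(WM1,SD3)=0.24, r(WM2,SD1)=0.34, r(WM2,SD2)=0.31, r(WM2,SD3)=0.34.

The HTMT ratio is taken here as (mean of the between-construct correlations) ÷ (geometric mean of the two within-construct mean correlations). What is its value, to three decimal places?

0.544

Between-construct mean = 1.77/6 = 0.2950.
Mean within-WM = 0.60/1 = 0.6000; mean within-SD = 1.47/3 = 0.4900.
Geometric mean = √(0.6000 × 0.4900) = 0.5422.
HTMT = 0.2950 / 0.5422 = 0.544.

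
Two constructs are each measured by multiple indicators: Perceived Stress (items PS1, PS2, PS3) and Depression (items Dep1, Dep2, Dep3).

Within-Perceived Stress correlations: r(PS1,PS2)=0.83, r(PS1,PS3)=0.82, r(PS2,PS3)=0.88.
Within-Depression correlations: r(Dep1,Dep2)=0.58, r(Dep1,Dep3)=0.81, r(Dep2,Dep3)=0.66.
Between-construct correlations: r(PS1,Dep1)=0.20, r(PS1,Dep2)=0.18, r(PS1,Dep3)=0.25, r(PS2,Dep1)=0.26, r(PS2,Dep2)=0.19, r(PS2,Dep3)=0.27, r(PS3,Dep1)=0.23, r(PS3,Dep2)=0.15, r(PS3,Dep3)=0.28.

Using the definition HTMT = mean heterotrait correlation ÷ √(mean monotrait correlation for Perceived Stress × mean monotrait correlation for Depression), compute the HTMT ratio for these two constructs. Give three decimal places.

0.294

Mean heterotrait r = 2.01/9 = 0.2233.
Mean within-PS = 2.53/3 = 0.8433; mean within-Dep = 2.05/3 = 0.6833.
Geometric mean = √(0.8433 × 0.6833) = 0.7591.
HTMT = 0.2233 / 0.7591 = 0.294.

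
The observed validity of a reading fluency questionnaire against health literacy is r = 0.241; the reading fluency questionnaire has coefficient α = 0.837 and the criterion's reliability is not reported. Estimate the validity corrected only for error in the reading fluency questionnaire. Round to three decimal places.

0.263

Single correction: r_c = r_obs / √r_xx = 0.241 / √0.837 = 0.241 / 0.9149 ≈ 0.263.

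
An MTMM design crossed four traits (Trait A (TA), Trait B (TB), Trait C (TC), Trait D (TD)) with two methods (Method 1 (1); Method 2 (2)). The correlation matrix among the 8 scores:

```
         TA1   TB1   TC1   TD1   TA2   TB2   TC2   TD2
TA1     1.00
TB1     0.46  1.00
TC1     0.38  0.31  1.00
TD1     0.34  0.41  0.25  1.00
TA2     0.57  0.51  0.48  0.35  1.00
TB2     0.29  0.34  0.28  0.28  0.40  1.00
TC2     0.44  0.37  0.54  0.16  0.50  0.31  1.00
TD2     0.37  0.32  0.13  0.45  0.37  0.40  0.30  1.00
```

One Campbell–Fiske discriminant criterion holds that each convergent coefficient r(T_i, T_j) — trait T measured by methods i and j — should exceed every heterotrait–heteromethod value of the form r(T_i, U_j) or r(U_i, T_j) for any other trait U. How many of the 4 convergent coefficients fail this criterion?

1

Each convergent coefficient versus the relevant comparison correlations:
TA (methods 1·2): 0.57 vs {0.29, 0.51, 0.44, 0.48, 0.37, 0.35} → pass.
TB (methods 1·2): 0.34 vs {0.51, 0.29, 0.37, 0.28, 0.32, 0.28} → fail.
TC (methods 1·2): 0.54 vs {0.48, 0.44, 0.28, 0.37, 0.13, 0.16} → pass.
TD (methods 1·2): 0.45 vs {0.35, 0.37, 0.28, 0.32, 0.16, 0.13} → pass.
1 of 4 fail.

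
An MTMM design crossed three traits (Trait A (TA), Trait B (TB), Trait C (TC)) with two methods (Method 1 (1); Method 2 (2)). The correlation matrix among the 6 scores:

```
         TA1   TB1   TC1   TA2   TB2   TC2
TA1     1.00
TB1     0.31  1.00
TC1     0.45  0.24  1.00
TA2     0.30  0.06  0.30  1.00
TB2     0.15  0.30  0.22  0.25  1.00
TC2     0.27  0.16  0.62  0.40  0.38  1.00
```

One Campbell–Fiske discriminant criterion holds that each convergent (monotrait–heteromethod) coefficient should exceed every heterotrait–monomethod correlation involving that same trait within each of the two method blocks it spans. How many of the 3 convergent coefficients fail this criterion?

2

Each convergent coefficient versus the relevant comparison correlations:
TA (methods 1·2): 0.30 vs {0.31, 0.25, 0.45, 0.40} → fail.
TB (methods 1·2): 0.30 vs {0.31, 0.25, 0.24, 0.38} → fail.
TC (methods 1·2): 0.62 vs {0.45, 0.40, 0.24, 0.38} → pass.
2 of 3 fail.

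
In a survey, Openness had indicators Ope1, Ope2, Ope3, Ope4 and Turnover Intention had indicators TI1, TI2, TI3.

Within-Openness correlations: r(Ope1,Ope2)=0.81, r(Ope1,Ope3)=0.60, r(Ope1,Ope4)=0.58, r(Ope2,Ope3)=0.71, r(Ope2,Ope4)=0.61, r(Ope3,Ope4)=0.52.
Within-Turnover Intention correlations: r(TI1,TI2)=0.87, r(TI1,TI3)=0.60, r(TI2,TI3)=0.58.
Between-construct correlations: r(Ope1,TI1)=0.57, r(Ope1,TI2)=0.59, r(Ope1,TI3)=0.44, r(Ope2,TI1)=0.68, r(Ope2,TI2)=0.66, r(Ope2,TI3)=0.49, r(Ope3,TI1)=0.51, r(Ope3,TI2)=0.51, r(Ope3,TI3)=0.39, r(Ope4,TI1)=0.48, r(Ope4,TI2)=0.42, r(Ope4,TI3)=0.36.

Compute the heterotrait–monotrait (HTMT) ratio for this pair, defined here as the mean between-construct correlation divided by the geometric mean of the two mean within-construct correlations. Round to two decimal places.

0.77

Mean heterotrait r = 6.10/12 = 0.5083.
Mean within-Ope = 3.83/6 = 0.6383; mean within-TI = 2.05/3 = 0.6833.
Geometric mean = √(0.6383 × 0.6833) = 0.6604.
HTMT = 0.5083 / 0.6604 = 0.77.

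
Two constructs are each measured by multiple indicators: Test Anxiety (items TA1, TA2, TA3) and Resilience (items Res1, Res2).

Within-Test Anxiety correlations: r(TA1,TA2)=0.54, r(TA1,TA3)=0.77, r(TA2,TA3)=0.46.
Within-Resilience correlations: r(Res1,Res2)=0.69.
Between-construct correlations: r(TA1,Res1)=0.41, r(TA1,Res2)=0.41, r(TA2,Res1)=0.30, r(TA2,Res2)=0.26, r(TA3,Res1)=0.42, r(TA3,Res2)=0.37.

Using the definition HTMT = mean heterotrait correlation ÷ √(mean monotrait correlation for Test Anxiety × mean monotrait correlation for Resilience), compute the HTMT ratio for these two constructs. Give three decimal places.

0.567

Mean between = 2.17/6 = 0.3617.
Mean within-TA = 1.77/3 = 0.5900; mean within-Res = 0.69/1 = 0.6900.
Geometric mean = √(0.5900 × 0.6900) = 0.6380.
HTMT = 0.3617 / 0.6380 = 0.567.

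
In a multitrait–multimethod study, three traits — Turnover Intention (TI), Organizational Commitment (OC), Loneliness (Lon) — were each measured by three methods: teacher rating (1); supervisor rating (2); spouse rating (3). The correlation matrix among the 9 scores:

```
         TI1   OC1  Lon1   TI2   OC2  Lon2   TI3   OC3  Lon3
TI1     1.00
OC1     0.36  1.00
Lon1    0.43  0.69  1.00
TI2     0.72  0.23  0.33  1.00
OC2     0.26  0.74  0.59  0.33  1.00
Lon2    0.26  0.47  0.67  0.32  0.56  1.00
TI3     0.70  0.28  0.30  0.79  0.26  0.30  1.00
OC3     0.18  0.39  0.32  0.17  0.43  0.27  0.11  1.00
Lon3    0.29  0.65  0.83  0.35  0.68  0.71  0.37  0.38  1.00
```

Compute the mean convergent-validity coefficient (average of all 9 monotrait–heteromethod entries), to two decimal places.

Convergent values: 0.72, 0.70, 0.79, 0.74, 0.39, 0.43, 0.67, 0.83, 0.71; mean = 5.98/9 = 0.66.

0.66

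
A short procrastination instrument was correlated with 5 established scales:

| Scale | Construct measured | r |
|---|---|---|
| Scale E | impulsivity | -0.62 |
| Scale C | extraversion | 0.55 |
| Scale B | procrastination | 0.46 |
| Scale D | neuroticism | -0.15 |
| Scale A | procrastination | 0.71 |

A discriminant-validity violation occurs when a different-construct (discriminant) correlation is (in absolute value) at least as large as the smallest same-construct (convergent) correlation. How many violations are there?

2

Convergent (same construct = procrastination): Scale B, Scale A.
Smallest convergent = 0.46. Discriminant |r|: 0.62, 0.55, 0.15; count ≥ 0.46 → 2.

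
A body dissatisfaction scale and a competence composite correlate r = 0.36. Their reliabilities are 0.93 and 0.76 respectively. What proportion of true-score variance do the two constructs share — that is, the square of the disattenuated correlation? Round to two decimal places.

0.18

Disattenuated r = 0.36 / √(0.93 × 0.76) = 0.36 / 0.8407 = 0.4282.
Shared true-score variance = 0.4282² = 0.1834 ≈ 0.18.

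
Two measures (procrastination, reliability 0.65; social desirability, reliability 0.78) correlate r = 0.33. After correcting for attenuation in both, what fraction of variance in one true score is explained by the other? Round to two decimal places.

0.21

Disattenuated r = 0.33 / √(0.65 × 0.78) = 0.33 / 0.7120 = 0.4635.
Shared true-score variance = 0.4635² = 0.2148 ≈ 0.21.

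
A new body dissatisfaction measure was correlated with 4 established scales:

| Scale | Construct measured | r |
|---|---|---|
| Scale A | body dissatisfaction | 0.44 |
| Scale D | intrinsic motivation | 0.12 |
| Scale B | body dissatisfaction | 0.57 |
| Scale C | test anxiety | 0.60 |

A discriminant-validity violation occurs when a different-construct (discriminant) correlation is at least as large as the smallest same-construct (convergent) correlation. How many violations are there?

Convergent (same construct = body dissatisfaction): Scale A, Scale B.
Smallest convergent = 0.44. Discriminant values: 0.12, 0.60; count ≥ 0.44 → 1.

1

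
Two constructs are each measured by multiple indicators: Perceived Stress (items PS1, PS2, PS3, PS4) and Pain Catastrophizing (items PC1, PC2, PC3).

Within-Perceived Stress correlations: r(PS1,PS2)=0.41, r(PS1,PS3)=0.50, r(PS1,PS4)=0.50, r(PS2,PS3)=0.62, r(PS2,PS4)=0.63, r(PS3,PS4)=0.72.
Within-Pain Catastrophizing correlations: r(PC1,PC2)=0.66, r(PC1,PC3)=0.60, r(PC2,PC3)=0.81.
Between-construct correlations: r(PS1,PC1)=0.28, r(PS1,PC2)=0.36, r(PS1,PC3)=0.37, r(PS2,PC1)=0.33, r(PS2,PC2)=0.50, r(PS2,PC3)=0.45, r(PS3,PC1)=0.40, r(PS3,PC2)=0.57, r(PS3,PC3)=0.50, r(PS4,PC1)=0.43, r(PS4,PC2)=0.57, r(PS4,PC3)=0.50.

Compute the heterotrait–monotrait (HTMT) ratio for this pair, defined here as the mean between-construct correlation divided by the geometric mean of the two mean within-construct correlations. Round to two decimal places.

0.70

Between-construct mean = 5.26/12 = 0.4383.
Mean within-PS = 3.38/6 = 0.5633; mean within-PC = 2.07/3 = 0.6900.
Geometric mean = √(0.5633 × 0.6900) = 0.6234.
HTMT = 0.4383 / 0.6234 = 0.70.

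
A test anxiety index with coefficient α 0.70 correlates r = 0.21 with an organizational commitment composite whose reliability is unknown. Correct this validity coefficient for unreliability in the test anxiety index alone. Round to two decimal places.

Single correction: r_c = r_obs / √r_xx = 0.21 / √0.70 = 0.21 / 0.8367 ≈ 0.25.

0.25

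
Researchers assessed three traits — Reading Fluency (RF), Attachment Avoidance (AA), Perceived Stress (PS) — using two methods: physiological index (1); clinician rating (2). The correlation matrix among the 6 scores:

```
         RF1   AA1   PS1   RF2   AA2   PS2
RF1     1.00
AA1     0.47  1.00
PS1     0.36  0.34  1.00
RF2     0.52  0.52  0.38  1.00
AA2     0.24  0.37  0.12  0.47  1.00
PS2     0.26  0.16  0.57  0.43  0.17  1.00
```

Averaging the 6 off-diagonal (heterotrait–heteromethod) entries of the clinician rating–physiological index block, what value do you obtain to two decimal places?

HTHM values (method 2 × method 1): 0.52, 0.38, 0.24, 0.12, 0.26, 0.16; mean = 1.68/6 = 0.28.

0.28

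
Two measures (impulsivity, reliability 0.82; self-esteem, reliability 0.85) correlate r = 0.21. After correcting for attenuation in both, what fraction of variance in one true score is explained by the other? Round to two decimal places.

Disattenuated r = 0.21 / √(0.82 × 0.85) = 0.21 / 0.8349 = 0.2515.
Shared true-score variance = 0.2515² = 0.0633 ≈ 0.06.

0.06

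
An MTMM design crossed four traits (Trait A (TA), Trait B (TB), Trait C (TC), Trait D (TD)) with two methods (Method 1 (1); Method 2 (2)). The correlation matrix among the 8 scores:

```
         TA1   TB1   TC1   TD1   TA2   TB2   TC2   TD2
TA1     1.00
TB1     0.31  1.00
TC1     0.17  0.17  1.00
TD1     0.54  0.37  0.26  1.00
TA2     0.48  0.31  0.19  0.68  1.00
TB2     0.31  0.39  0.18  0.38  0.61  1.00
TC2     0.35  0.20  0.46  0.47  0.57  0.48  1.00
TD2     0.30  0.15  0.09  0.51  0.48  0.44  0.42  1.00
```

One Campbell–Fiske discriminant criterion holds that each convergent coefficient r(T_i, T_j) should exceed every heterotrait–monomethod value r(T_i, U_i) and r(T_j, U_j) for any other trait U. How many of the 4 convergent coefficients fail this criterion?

4

Checking each validity diagonal entry against its comparison values:
TA (methods 1·2): 0.48 vs {0.31, 0.61, 0.17, 0.57, 0.54, 0.48} → fail.
TB (methods 1·2): 0.39 vs {0.31, 0.61, 0.17, 0.48, 0.37, 0.44} → fail.
TC (methods 1·2): 0.46 vs {0.17, 0.57, 0.17, 0.48, 0.26, 0.42} → fail.
TD (methods 1·2): 0.51 vs {0.54, 0.48, 0.37, 0.44, 0.26, 0.42} → fail.
4 of 4 fail.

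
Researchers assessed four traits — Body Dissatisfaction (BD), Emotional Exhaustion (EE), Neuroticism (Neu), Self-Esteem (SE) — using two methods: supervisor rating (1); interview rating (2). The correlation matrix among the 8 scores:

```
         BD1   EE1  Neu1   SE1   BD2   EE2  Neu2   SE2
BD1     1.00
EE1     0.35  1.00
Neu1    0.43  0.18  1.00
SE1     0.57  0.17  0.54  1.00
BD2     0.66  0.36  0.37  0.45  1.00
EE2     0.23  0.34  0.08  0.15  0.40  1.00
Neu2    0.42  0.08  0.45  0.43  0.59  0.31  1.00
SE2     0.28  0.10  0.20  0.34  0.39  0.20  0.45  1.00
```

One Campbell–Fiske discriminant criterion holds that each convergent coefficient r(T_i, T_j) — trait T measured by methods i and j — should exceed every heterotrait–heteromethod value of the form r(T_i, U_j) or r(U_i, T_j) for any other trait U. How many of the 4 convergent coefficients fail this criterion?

2

Each convergent coefficient versus the relevant comparison correlations:
BD (methods 1·2): 0.66 vs {0.23, 0.36, 0.42, 0.37, 0.28, 0.45} → pass.
EE (methods 1·2): 0.34 vs {0.36, 0.23, 0.08, 0.08, 0.10, 0.15} → fail.
Neu (methods 1·2): 0.45 vs {0.37, 0.42, 0.08, 0.08, 0.20, 0.43} → pass.
SE (methods 1·2): 0.34 vs {0.45, 0.28, 0.15, 0.10, 0.43, 0.20} → fail.
2 of 4 fail.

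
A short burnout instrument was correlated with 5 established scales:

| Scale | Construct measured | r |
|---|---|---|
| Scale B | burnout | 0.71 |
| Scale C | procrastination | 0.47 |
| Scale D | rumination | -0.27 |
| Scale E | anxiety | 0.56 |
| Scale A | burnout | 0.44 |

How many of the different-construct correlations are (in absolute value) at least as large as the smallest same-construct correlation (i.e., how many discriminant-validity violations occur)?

Convergent (same construct = burnout): Scale B, Scale A.
Smallest convergent = 0.44. Discriminant |r|: 0.47, 0.27, 0.56; count ≥ 0.44 → 2.

2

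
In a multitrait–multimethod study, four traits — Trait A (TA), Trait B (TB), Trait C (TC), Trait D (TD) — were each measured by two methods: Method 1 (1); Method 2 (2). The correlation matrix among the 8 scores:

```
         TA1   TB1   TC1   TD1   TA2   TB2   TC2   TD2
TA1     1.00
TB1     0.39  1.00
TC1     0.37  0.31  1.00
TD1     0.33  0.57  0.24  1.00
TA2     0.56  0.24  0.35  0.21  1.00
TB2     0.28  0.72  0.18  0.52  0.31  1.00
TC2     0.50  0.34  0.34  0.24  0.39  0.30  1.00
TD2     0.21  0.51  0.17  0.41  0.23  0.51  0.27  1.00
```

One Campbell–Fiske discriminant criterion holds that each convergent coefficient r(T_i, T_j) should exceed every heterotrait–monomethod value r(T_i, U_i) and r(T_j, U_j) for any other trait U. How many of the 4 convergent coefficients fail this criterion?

Checking each validity diagonal entry against its comparison values:
TA (methods 1·2): 0.56 vs {0.39, 0.31, 0.37, 0.39, 0.33, 0.23} → pass.
TB (methods 1·2): 0.72 vs {0.39, 0.31, 0.31, 0.30, 0.57, 0.51} → pass.
TC (methods 1·2): 0.34 vs {0.37, 0.39, 0.31, 0.30, 0.24, 0.27} → fail.
TD (methods 1·2): 0.41 vs {0.33, 0.23, 0.57, 0.51, 0.24, 0.27} → fail.
2 of 4 fail.

2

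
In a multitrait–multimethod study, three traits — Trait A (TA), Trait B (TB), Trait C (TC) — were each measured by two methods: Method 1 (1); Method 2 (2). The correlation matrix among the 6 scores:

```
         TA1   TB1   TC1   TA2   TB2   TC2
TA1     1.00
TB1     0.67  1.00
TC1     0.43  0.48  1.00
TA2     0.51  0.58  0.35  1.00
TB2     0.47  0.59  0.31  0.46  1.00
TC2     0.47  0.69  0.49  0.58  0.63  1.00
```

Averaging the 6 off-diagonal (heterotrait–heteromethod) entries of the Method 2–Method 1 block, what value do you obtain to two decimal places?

0.48

HTHM values (method 2 × method 1): 0.58, 0.35, 0.47, 0.31, 0.47, 0.69; mean = 2.87/6 = 0.48.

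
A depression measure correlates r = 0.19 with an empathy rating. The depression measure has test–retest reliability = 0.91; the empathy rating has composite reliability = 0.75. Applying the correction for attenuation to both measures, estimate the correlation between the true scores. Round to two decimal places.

r_true = r_obs / √(r_xx · r_yy) = 0.19 / √(0.91 × 0.75) = 0.19 / √0.6825 = 0.19 / 0.8261 ≈ 0.23.

0.23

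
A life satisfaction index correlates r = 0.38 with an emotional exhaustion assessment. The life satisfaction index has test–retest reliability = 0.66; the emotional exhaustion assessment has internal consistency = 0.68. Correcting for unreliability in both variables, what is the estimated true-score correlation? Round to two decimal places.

0.57

r_true = r_obs / √(r_xx · r_yy) = 0.38 / √(0.66 × 0.68) = 0.38 / √0.4488 = 0.38 / 0.6699 ≈ 0.57.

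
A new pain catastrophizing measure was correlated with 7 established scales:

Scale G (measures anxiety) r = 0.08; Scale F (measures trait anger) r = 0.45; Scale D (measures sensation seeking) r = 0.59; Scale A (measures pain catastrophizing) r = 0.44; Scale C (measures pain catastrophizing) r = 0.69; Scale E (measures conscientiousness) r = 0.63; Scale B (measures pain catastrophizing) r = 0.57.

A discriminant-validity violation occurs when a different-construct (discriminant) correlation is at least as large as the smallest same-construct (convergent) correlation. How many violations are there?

3

Convergent (same construct = pain catastrophizing): Scale A, Scale C, Scale B.
Smallest convergent = 0.44. Discriminant values: 0.08, 0.45, 0.59, 0.63; count ≥ 0.44 → 3.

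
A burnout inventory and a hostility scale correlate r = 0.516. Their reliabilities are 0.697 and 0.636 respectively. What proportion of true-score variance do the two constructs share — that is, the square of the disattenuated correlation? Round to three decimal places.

0.601

Disattenuated r = 0.516 / √(0.697 × 0.636) = 0.516 / 0.6658 = 0.7750.
Shared true-score variance = 0.7750² = 0.6006 ≈ 0.601.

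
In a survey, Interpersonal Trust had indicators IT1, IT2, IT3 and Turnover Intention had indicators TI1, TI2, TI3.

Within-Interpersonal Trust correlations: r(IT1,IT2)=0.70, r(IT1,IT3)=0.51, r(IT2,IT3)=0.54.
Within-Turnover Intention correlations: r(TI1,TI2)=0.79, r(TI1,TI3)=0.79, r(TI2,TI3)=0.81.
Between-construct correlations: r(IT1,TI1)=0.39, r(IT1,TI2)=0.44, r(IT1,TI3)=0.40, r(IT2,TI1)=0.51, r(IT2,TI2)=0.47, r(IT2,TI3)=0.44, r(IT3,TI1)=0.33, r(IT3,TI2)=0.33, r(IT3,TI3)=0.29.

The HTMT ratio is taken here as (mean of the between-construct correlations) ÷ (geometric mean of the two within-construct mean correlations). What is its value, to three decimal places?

Mean between = 3.60/9 = 0.4000.
Mean within-IT = 1.75/3 = 0.5833; mean within-TI = 2.39/3 = 0.7967.
Geometric mean = √(0.5833 × 0.7967) = 0.6817.
HTMT = 0.4000 / 0.6817 = 0.587.

0.587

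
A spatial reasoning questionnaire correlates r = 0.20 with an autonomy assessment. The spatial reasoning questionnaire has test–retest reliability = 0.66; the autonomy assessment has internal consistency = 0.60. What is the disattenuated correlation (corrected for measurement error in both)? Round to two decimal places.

r_true = r_obs / √(r_xx · r_yy) = 0.20 / √(0.66 × 0.60) = 0.20 / √0.3960 = 0.20 / 0.6293 ≈ 0.32.

0.32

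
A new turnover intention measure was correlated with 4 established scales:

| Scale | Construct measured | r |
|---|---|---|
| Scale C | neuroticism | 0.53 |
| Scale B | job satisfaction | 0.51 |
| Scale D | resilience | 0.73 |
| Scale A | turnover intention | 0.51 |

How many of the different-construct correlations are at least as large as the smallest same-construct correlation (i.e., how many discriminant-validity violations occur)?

Convergent (same construct = turnover intention): Scale A.
Smallest convergent = 0.51. Discriminant values: 0.53, 0.51, 0.73; count ≥ 0.51 → 3.

3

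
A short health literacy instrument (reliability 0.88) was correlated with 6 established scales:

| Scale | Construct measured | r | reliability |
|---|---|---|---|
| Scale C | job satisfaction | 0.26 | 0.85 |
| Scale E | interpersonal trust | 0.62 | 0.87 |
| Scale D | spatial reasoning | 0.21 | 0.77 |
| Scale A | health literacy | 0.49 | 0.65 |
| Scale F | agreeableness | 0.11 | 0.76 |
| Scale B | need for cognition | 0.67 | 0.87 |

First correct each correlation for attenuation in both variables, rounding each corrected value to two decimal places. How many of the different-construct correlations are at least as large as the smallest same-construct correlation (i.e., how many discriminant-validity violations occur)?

Disattenuated r (r / √(r_scale · r_new)):
  Scale C (disc): 0.26 / √(0.85·0.88) = 0.30
  Scale E (disc): 0.62 / √(0.87·0.88) = 0.71
  Scale D (disc): 0.21 / √(0.77·0.88) = 0.26
  Scale A (conv): 0.49 / √(0.65·0.88) = 0.65
  Scale F (disc): 0.11 / √(0.76·0.88) = 0.13
  Scale B (disc): 0.67 / √(0.87·0.88) = 0.77
Smallest convergent = 0.65. Discriminant values: 0.30, 0.71, 0.26, 0.13, 0.77; count ≥ 0.65 → 2.

2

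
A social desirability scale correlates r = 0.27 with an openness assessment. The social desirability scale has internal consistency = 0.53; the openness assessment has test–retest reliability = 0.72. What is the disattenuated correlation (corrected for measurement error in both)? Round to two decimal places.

r_true = r_obs / √(r_xx · r_yy) = 0.27 / √(0.53 × 0.72) = 0.27 / √0.3816 = 0.27 / 0.6177 ≈ 0.44.

0.44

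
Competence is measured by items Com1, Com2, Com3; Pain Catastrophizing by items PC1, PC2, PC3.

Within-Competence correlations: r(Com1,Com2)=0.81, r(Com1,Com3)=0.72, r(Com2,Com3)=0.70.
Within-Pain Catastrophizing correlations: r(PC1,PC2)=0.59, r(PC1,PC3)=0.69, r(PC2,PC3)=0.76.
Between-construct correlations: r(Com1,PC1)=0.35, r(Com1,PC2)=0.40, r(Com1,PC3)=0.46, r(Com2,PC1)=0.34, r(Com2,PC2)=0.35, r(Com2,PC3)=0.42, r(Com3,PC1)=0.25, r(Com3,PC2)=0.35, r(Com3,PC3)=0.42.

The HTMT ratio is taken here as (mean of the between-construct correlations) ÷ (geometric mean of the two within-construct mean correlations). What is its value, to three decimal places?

0.522

Mean heterotrait r = 3.34/9 = 0.3711.
Mean within-Com = 2.23/3 = 0.7433; mean within-PC = 2.04/3 = 0.6800.
Geometric mean = √(0.7433 × 0.6800) = 0.7109.
HTMT = 0.3711 / 0.7109 = 0.522.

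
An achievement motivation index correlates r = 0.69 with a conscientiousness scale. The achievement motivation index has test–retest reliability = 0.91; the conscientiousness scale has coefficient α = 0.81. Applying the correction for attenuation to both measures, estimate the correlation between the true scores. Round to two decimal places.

r_true = r_obs / √(r_xx · r_yy) = 0.69 / √(0.91 × 0.81) = 0.69 / √0.7371 = 0.69 / 0.8585 ≈ 0.80.

0.80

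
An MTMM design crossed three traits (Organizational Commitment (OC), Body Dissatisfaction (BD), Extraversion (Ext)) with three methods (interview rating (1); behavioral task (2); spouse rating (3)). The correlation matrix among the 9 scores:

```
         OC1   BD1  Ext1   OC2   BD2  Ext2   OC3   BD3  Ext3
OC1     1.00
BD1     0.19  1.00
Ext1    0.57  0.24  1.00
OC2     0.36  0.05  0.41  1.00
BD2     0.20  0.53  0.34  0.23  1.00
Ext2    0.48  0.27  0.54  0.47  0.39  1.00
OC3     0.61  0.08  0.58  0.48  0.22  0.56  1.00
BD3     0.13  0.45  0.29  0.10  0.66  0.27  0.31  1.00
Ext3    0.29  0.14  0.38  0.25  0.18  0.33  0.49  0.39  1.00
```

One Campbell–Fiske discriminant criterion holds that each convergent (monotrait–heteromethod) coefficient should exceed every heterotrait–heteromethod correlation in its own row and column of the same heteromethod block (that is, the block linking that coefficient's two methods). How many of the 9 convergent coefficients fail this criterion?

4

Convergent coefficients and their comparison sets:
OC (methods 1·2): 0.36 vs {0.20, 0.05, 0.48, 0.41} → fail.
OC (methods 1·3): 0.61 vs {0.13, 0.08, 0.29, 0.58} → pass.
OC (methods 2·3): 0.48 vs {0.10, 0.22, 0.25, 0.56} → fail.
BD (methods 1·2): 0.53 vs {0.05, 0.20, 0.27, 0.34} → pass.
BD (methods 1·3): 0.45 vs {0.08, 0.13, 0.14, 0.29} → pass.
BD (methods 2·3): 0.66 vs {0.22, 0.10, 0.18, 0.27} → pass.
Ext (methods 1·2): 0.54 vs {0.41, 0.48, 0.34, 0.27} → pass.
Ext (methods 1·3): 0.38 vs {0.58, 0.29, 0.29, 0.14} → fail.
Ext (methods 2·3): 0.33 vs {0.56, 0.25, 0.27, 0.18} → fail.
4 of 9 fail.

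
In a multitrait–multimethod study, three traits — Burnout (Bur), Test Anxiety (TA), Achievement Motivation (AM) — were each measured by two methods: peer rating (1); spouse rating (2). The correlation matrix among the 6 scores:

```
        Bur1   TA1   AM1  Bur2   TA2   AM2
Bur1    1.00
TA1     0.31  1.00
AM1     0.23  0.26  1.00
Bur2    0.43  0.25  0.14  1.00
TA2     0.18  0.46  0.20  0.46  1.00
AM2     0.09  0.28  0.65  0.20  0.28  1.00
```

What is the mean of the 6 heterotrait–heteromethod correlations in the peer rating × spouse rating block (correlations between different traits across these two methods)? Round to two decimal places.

0.19

HTHM values (method 1 × method 2): 0.18, 0.09, 0.25, 0.28, 0.14, 0.20; mean = 1.14/6 = 0.19.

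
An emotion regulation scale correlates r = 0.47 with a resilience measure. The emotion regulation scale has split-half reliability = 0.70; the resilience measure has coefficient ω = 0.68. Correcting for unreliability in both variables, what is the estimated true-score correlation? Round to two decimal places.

r_true = r_obs / √(r_xx · r_yy) = 0.47 / √(0.70 × 0.68) = 0.47 / √0.4760 = 0.47 / 0.6899 ≈ 0.68.

0.68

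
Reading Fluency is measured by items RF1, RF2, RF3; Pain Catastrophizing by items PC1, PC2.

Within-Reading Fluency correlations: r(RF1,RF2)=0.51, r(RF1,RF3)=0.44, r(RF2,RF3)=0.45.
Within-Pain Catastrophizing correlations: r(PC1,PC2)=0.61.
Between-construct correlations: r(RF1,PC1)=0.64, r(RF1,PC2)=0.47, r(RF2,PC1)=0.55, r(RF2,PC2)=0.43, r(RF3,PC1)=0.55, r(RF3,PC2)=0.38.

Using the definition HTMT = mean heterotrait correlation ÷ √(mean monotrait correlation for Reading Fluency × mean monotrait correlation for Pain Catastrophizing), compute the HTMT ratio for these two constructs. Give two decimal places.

0.94

Between-construct mean = 3.02/6 = 0.5033.
Mean within-RF = 1.40/3 = 0.4667; mean within-PC = 0.61/1 = 0.6100.
Geometric mean = √(0.4667 × 0.6100) = 0.5336.
HTMT = 0.5033 / 0.5336 = 0.94.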